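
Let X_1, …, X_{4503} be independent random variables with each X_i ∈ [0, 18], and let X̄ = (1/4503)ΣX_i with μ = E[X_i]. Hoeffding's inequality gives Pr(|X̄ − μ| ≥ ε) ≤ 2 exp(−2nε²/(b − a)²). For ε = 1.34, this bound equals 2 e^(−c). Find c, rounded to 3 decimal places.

49.911

c = 2nε²/(b − a)² = 2·4503·1.34² / 18² = 49.9110.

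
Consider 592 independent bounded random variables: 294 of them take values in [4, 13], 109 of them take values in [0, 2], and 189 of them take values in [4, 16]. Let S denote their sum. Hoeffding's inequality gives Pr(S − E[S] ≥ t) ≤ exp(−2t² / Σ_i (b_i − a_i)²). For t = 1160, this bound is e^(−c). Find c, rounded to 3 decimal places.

Σ(b_i − a_i)² = 294·9² + 109·2² + 189·12² = 51466.
c = 2t² / 51466 = 2·1160² / 51466 = 52.2908.

52.291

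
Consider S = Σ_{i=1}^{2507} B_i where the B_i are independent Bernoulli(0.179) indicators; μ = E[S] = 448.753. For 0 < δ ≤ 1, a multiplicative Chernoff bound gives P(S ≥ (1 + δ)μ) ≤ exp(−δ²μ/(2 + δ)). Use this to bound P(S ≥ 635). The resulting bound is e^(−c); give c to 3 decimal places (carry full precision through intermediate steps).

Write 635 = (1 + δ)μ, so δ = 635/448.753 − 1 = 0.4150323…
Then the exponent is δ²μ/(2 + δ) = (635 − μ)² / (μ·(2 + δ)) = 32.007242.

32.007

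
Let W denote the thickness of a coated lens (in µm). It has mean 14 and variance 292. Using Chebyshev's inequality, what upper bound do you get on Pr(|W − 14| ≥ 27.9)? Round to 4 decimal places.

0.3751

Chebyshev: Pr(|W − μ| ≥ t) ≤ Var(W)/t².
Bound = 292 / 778.41 = 0.3751.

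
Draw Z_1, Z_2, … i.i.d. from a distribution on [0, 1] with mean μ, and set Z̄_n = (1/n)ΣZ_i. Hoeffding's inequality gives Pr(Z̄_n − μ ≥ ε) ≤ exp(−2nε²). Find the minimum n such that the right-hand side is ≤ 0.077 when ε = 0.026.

Require exp(−2nε²) ≤ 0.077, i.e. 2nε² ≥ ln(1/0.077) = 2.563950.
So n ≥ 2.563950 / (2·0.026²) = 1896.413.
The smallest integer n is 1897.

1897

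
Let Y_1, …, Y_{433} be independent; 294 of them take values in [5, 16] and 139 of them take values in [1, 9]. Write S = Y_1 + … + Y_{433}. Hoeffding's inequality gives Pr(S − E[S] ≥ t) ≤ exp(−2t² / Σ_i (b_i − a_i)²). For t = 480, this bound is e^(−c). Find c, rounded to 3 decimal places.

10.362

Σ(b_i − a_i)² = 294·11² + 139·8² = 44470.
c = 2t² / 44470 = 2·480² / 44470 = 10.3620.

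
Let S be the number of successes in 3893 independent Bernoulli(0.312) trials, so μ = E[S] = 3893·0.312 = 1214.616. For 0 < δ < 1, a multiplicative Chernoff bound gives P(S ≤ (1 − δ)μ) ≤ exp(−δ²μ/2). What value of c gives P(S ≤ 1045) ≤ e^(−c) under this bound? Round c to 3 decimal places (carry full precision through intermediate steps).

11.843

Write 1045 = (1 − δ)μ, so δ = 1 − 1045/1214.616 = 0.1396458…
Then the exponent is δ²μ/2 = (μ − 1045)²/(2μ) = 11.843079.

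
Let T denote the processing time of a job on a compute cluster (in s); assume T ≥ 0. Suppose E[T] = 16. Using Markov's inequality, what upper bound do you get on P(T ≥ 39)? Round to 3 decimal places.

0.410

Markov's inequality: for a non-negative random variable, P(T ≥ a) ≤ E[T]/a.
Here E[T] = 16 and a = 39, so the bound is 16/39 = 0.4103.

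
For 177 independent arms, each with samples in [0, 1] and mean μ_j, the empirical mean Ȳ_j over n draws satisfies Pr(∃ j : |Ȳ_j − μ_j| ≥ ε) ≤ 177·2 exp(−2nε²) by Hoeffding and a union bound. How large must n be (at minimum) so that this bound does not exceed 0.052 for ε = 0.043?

2387

Need 2·177·exp(−2nε²) ≤ 0.052, i.e. exp(−2nε²) ≤ 0.052/354.
So 2nε² ≥ ln(354/0.052) = 8.825808.
Hence n ≥ 8.825808/(2·0.043²) = 2386.644.
The smallest integer n is 2387.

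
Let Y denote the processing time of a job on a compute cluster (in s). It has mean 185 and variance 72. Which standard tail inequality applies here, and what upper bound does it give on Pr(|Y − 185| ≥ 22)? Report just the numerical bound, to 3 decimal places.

Mean and variance are known, so Chebyshev's inequality applies.
Chebyshev: Pr(|Y − μ| ≥ t) ≤ Var(Y)/t².
Bound = 72 / 484 = 0.1488.

0.149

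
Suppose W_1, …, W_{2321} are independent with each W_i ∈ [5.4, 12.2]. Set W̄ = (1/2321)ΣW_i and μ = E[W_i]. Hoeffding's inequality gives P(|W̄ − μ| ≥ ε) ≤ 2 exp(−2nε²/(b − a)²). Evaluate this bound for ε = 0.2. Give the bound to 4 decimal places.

0.0361

Exponent: 2nε²/(b − a)² = 2·2321·0.2² / 6.8² = 4.01557.
Bound = 2·exp(−4.01557) = 0.03607.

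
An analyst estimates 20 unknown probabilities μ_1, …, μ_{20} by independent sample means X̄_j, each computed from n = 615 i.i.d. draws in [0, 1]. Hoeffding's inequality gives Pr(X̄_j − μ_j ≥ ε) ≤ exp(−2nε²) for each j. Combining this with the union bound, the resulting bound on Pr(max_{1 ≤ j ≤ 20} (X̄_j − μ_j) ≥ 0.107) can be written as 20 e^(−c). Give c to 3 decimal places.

14.082

Union bound over the 20 events: Pr(max_{1 ≤ j ≤ 20} (X̄_j − μ_j) ≥ 0.107) ≤ 20·exp(−2nε²) = 20 exp(−2·615·0.107²).
So c = 2·615·0.107² = 14.0823.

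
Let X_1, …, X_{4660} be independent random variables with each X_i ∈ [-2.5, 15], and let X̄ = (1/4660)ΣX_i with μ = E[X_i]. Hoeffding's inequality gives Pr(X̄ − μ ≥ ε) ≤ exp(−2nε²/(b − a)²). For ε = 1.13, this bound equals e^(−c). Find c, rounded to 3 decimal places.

c = 2nε²/(b − a)² = 2·4660·1.13² / 17.5² = 38.8595.

38.859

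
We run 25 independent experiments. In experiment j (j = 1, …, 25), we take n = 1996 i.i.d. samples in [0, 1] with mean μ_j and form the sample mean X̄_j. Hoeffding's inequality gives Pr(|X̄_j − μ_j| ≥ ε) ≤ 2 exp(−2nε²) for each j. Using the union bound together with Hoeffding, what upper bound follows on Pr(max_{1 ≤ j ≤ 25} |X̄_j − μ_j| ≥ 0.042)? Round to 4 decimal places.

Per-experiment Hoeffding bound: 2·exp(−2·1996·0.042²) = 2·exp(−7.04189) = 0.0017489.
Union bound over 25 events: 25·0.0017489 = 0.04372.

0.0437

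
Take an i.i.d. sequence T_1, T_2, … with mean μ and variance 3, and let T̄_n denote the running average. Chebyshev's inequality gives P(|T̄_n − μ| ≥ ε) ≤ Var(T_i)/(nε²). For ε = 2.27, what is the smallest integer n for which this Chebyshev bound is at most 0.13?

Require 3/(n·2.27²) ≤ 0.13, i.e. n ≥ 3/(0.13·2.27²) = 4.478.
The smallest integer n is 5.

5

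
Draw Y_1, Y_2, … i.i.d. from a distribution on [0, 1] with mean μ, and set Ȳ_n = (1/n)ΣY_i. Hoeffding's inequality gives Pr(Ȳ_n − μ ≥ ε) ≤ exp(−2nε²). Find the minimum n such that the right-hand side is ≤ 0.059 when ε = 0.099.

145

Require exp(−2nε²) ≤ 0.059, i.e. 2nε² ≥ ln(1/0.059) = 2.830218.
So n ≥ 2.830218 / (2·0.099²) = 144.384.
The smallest integer n is 145.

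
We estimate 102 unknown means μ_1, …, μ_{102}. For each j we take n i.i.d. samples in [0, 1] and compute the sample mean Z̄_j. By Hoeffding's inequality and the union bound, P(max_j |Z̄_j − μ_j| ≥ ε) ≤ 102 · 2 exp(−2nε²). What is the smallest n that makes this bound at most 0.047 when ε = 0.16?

Need 2·102·exp(−2nε²) ≤ 0.047, i.e. exp(−2nε²) ≤ 0.047/204.
So 2nε² ≥ ln(204/0.047) = 8.375728.
Hence n ≥ 8.375728/(2·0.16²) = 163.588.
The smallest integer n is 164.

164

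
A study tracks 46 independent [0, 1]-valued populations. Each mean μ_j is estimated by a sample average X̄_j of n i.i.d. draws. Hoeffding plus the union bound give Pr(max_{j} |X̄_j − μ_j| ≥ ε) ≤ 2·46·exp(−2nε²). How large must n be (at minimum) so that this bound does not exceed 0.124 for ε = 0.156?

Need 2·46·exp(−2nε²) ≤ 0.124, i.e. exp(−2nε²) ≤ 0.124/92.
So 2nε² ≥ ln(92/0.124) = 6.609262.
Hence n ≥ 6.609262/(2·0.156²) = 135.792.
The smallest integer n is 136.

136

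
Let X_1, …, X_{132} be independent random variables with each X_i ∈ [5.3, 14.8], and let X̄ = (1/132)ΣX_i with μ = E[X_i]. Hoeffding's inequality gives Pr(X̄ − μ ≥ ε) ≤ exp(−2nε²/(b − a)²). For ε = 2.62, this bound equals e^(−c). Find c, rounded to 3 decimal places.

c = 2nε²/(b − a)² = 2·132·2.62² / 9.5² = 20.0798.

20.080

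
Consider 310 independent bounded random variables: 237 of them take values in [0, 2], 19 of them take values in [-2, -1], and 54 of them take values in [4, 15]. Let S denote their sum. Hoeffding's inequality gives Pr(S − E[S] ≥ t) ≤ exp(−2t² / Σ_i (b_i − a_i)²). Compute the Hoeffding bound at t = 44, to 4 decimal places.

Σ(b_i − a_i)² = 237·2² + 19·1² + 54·11² = 7501.
Exponent = 2·44² / 7501 = 0.51620.
Bound = exp(−0.51620) = 0.59679.

0.5968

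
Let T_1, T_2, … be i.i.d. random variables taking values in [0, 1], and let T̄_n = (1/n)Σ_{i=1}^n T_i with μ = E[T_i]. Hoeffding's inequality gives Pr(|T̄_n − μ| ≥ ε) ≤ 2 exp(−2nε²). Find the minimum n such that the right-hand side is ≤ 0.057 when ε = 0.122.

120

Require 2·exp(−2nε²) ≤ 0.057, i.e. 2nε² ≥ ln(2/0.057) = 3.557851.
So n ≥ 3.557851 / (2·0.122²) = 119.519.
The smallest integer n is 120.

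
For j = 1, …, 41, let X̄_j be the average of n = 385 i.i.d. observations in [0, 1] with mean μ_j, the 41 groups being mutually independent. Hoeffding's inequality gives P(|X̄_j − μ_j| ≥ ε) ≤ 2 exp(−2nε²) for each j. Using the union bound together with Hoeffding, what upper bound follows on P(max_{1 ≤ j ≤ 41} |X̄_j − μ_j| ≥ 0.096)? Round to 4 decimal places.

Per-experiment Hoeffding bound: 2·exp(−2·385·0.096²) = 2·exp(−7.09632) = 0.0016563.
Union bound over 41 events: 41·0.0016563 = 0.06791.

0.0679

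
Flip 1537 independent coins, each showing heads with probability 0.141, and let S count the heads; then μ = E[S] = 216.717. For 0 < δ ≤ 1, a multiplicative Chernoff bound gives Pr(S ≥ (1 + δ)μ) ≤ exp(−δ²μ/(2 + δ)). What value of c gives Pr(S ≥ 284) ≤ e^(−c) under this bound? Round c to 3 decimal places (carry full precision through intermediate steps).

Write 284 = (1 + δ)μ, so δ = 284/216.717 − 1 = 0.3104648…
Then the exponent is δ²μ/(2 + δ) = (284 − μ)² / (μ·(2 + δ)) = 9.041039.

9.041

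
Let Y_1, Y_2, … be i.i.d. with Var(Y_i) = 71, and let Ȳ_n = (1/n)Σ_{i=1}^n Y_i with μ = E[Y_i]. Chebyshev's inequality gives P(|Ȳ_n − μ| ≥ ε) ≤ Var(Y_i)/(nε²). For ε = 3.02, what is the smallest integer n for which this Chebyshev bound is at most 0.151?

52

Require 71/(n·3.02²) ≤ 0.151, i.e. n ≥ 71/(0.151·3.02²) = 51.555.
The smallest integer n is 52.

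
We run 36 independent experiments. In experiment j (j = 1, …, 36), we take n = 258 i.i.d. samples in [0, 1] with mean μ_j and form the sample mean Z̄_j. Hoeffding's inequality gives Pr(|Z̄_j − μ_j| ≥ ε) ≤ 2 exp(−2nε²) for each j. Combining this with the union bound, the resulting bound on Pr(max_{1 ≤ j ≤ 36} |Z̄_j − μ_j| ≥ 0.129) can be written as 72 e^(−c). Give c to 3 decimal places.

Union bound over the 36 events: Pr(max_{1 ≤ j ≤ 36} |Z̄_j − μ_j| ≥ 0.129) ≤ 36·2·exp(−2nε²) = 72 exp(−2·258·0.129²).
So c = 2·258·0.129² = 8.5868.

8.587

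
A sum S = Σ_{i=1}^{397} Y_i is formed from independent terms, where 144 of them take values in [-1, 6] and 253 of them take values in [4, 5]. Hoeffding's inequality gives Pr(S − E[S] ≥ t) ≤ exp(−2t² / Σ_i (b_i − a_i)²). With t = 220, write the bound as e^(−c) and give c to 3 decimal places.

Σ(b_i − a_i)² = 144·7² + 253·1² = 7309.
c = 2t² / 7309 = 2·220² / 7309 = 13.2439.

13.244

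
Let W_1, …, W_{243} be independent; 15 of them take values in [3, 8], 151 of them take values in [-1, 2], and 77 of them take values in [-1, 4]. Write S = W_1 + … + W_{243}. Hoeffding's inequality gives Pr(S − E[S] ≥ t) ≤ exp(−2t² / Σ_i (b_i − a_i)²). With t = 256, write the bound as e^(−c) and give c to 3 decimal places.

Σ(b_i − a_i)² = 15·5² + 151·3² + 77·5² = 3659.
c = 2t² / 3659 = 2·256² / 3659 = 35.8218.

35.822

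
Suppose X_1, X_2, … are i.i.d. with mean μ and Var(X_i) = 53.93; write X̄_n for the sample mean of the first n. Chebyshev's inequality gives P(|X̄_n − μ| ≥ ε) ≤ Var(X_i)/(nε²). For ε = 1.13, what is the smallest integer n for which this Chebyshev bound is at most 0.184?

230

Require 53.93/(n·1.13²) ≤ 0.184, i.e. n ≥ 53.93/(0.184·1.13²) = 229.539.
The smallest integer n is 230.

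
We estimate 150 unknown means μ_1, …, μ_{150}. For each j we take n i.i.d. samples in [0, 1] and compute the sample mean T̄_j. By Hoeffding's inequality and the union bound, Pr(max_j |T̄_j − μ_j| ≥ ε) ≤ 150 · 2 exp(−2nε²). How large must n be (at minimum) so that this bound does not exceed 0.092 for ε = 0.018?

12485

Need 2·150·exp(−2nε²) ≤ 0.092, i.e. exp(−2nε²) ≤ 0.092/300.
So 2nε² ≥ ln(300/0.092) = 8.089749.
Hence n ≥ 8.089749/(2·0.018²) = 12484.181.
The smallest integer n is 12485.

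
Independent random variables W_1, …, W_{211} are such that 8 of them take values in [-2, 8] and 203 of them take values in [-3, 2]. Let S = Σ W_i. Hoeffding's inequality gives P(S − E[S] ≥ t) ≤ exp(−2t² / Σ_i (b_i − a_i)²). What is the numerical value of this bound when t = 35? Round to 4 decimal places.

0.6590

Σ(b_i − a_i)² = 8·10² + 203·5² = 5875.
Exponent = 2·35² / 5875 = 0.41702.
Bound = exp(−0.41702) = 0.65901.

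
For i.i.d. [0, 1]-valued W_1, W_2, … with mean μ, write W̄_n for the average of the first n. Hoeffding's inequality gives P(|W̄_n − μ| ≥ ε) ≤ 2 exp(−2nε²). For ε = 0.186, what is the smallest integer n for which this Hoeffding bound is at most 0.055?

52

Require 2·exp(−2nε²) ≤ 0.055, i.e. 2nε² ≥ ln(2/0.055) = 3.593569.
So n ≥ 3.593569 / (2·0.186²) = 51.936.
The smallest integer n is 52.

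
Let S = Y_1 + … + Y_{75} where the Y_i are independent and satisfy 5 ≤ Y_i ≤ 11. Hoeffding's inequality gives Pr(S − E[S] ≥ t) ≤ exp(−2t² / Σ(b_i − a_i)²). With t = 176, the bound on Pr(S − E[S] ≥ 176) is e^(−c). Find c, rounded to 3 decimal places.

Σ(b_i − a_i)² = 75·(6)² = 2700.
c = 2t²/2700 = 2·176²/2700 = 22.9452.

22.945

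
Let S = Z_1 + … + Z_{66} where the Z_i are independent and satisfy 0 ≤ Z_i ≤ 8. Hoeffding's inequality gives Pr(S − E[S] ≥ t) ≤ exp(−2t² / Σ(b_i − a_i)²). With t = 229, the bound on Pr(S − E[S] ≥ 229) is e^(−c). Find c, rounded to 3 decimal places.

24.830

Σ(b_i − a_i)² = 66·(8)² = 4224.
c = 2t²/4224 = 2·229²/4224 = 24.8300.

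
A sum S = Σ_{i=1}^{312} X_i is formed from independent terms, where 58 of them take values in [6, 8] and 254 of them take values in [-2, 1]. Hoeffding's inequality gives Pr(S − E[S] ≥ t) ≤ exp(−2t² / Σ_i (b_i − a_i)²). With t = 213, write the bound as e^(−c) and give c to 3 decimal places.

36.036

Σ(b_i − a_i)² = 58·2² + 254·3² = 2518.
c = 2t² / 2518 = 2·213² / 2518 = 36.0357.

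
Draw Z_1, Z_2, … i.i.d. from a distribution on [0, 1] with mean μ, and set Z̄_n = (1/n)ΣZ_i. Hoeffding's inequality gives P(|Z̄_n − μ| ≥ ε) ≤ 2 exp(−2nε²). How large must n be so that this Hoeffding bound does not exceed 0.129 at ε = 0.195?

Require 2·exp(−2nε²) ≤ 0.129, i.e. 2nε² ≥ ln(2/0.129) = 2.741090.
So n ≥ 2.741090 / (2·0.195²) = 36.043.
The smallest integer n is 37.

37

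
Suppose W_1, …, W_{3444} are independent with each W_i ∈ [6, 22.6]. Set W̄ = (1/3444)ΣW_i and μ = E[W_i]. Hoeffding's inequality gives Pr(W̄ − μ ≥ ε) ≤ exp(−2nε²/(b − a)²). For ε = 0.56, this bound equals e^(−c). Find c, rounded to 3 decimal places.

c = 2nε²/(b − a)² = 2·3444·0.56² / 16.6² = 7.8389.

7.839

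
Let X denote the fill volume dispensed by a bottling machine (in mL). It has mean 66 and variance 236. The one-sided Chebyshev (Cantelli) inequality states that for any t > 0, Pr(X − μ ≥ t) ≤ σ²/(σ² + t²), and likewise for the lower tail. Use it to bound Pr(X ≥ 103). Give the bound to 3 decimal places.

0.147

Here σ² = 236 and t = 37, so σ² + t² = 1605.
Cantelli's bound: 236/1605 = 0.1470.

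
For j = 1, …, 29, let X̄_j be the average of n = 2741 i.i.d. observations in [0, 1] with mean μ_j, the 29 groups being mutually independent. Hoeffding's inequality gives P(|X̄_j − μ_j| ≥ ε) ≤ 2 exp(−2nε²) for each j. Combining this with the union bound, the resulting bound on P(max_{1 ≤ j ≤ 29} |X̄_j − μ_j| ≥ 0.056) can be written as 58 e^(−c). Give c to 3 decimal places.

Union bound over the 29 events: P(max_{1 ≤ j ≤ 29} |X̄_j − μ_j| ≥ 0.056) ≤ 29·2·exp(−2nε²) = 58 exp(−2·2741·0.056²).
So c = 2·2741·0.056² = 17.1916.

17.192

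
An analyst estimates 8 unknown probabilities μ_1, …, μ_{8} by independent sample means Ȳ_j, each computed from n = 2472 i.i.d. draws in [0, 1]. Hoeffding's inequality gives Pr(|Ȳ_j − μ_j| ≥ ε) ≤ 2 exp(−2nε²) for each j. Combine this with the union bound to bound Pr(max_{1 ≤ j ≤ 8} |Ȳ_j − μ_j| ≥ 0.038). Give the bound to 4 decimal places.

Per-experiment Hoeffding bound: 2·exp(−2·2472·0.038²) = 2·exp(−7.13914) = 0.0015869.
Union bound over 8 events: 8·0.0015869 = 0.01269.

0.0127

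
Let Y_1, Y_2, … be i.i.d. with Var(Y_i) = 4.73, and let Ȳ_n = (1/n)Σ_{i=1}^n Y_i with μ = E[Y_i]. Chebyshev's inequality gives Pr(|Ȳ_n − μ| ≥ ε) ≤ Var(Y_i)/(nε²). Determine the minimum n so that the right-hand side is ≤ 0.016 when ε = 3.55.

24

Require 4.73/(n·3.55²) ≤ 0.016, i.e. n ≥ 4.73/(0.016·3.55²) = 23.458.
The smallest integer n is 24.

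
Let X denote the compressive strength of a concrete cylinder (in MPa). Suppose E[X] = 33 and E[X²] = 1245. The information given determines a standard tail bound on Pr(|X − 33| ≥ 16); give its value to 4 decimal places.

The first two moments determine the variance, so Chebyshev's inequality is the sharpest standard bound available.
Var(X) = E[X²] − (E[X])² = 1245 − 1089 = 156.
Chebyshev's inequality: Pr(|X − μ| ≥ t) ≤ Var(X)/t² = 156/256 = 0.6094.

0.6094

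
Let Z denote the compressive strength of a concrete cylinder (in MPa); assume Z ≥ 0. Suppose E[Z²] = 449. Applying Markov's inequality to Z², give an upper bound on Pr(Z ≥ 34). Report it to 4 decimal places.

Since Z ≥ 0, the event {Z ≥ 34} is the same as {Z² ≥ 1156}.
Markov's inequality applied to Z² gives Pr(Z² ≥ 1156) ≤ E[Z²]/1156 = 449/1156 = 0.3884.

0.3884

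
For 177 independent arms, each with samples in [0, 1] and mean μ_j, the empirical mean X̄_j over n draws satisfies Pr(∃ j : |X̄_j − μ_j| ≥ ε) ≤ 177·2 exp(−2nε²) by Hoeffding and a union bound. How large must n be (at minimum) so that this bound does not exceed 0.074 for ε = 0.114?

326

Need 2·177·exp(−2nε²) ≤ 0.074, i.e. exp(−2nε²) ≤ 0.074/354.
So 2nε² ≥ ln(354/0.074) = 8.472987.
Hence n ≥ 8.472987/(2·0.114²) = 325.984.
The smallest integer n is 326.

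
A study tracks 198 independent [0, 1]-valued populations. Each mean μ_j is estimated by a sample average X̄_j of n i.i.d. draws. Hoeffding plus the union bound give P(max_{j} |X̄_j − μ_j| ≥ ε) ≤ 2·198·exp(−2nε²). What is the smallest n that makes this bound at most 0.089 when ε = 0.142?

Need 2·198·exp(−2nε²) ≤ 0.089, i.e. exp(−2nε²) ≤ 0.089/396.
So 2nε² ≥ ln(396/0.089) = 8.400533.
Hence n ≥ 8.400533/(2·0.142²) = 208.305.
The smallest integer n is 209.

209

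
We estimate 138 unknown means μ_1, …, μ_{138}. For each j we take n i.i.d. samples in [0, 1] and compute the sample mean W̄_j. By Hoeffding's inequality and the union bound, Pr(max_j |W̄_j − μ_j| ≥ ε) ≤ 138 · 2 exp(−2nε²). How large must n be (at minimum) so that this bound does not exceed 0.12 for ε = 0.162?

148

Need 2·138·exp(−2nε²) ≤ 0.12, i.e. exp(−2nε²) ≤ 0.12/276.
So 2nε² ≥ ln(276/0.12) = 7.740664.
Hence n ≥ 7.740664/(2·0.162²) = 147.475.
The smallest integer n is 148.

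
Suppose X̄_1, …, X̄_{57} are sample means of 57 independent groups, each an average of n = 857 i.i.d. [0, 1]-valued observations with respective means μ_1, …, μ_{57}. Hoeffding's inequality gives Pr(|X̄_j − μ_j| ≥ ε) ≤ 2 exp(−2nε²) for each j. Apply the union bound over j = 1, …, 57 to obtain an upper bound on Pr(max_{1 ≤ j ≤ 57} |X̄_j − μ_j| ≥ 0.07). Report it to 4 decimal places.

Per-experiment Hoeffding bound: 2·exp(−2·857·0.07²) = 2·exp(−8.39860) = 0.00045036.
Union bound over 57 events: 57·0.00045036 = 0.02567.

0.0257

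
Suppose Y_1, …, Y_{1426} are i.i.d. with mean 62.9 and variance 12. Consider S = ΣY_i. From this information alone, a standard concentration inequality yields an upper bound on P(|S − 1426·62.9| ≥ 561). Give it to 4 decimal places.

0.0544

With mean and variance of each term known, Chebyshev's inequality bounds the deviation of the sum (or sample mean).
Var(S) = n·Var(Y_i) = 1426·12 = 17112.
Chebyshev: P(|S − 1426·62.9| ≥ 561) ≤ Var(S)/561² = 17112/314721 = 0.0544.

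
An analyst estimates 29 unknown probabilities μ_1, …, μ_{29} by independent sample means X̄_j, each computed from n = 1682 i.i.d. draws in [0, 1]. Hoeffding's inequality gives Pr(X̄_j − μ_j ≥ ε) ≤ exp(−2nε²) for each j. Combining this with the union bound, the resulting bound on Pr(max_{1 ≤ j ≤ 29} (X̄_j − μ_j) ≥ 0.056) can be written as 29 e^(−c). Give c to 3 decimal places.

10.550

Union bound over the 29 events: Pr(max_{1 ≤ j ≤ 29} (X̄_j − μ_j) ≥ 0.056) ≤ 29·exp(−2nε²) = 29 exp(−2·1682·0.056²).
So c = 2·1682·0.056² = 10.5495.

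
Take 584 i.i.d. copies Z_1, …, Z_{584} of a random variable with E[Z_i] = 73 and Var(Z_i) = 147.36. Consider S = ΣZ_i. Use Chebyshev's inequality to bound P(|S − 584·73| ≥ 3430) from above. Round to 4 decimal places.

Var(S) = n·Var(Z_i) = 584·147.36 = 86058.24.
Chebyshev: P(|S − 584·73| ≥ 3430) ≤ Var(S)/3430² = 86058.24/11764900 = 0.0073.

0.0073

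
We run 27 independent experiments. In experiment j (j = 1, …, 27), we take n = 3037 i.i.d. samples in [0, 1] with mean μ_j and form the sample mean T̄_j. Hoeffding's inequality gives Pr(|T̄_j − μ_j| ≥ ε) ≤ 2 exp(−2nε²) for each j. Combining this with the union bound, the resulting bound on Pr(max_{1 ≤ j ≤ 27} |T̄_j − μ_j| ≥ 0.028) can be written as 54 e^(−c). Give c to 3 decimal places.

Union bound over the 27 events: Pr(max_{1 ≤ j ≤ 27} |T̄_j − μ_j| ≥ 0.028) ≤ 27·2·exp(−2nε²) = 54 exp(−2·3037·0.028²).
So c = 2·3037·0.028² = 4.7620.

4.762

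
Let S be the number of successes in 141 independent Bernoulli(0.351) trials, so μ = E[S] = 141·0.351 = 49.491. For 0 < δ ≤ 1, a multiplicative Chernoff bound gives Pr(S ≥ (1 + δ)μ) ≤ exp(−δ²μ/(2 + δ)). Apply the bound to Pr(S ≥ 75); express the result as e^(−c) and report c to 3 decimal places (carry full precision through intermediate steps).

Write 75 = (1 + δ)μ, so δ = 75/49.491 − 1 = 0.515427…
Then the exponent is δ²μ/(2 + δ) = (75 − μ)² / (μ·(2 + δ)) = 5.226957.

5.227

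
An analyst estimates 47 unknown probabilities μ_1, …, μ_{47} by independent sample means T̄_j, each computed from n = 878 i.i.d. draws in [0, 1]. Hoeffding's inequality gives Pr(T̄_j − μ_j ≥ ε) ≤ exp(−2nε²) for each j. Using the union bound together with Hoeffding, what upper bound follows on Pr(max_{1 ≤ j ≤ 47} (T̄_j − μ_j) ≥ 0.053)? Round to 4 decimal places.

Per-experiment Hoeffding bound: exp(−2·878·0.053²) = exp(−4.93260) = 0.0072077.
Union bound over 47 events: 47·0.0072077 = 0.33876.

0.3388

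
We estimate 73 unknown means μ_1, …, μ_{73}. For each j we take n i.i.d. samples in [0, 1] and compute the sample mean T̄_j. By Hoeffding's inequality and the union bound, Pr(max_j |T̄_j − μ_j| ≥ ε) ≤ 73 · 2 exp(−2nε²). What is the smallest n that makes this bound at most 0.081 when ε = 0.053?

1335

Need 2·73·exp(−2nε²) ≤ 0.081, i.e. exp(−2nε²) ≤ 0.081/146.
So 2nε² ≥ ln(146/0.081) = 7.496913.
Hence n ≥ 7.496913/(2·0.053²) = 1334.445.
The smallest integer n is 1335.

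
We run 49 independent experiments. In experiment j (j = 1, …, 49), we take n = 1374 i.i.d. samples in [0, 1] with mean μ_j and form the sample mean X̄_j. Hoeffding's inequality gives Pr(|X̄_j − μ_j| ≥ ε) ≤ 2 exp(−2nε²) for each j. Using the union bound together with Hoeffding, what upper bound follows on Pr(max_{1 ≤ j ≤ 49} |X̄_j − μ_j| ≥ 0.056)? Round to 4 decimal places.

0.0177

Per-experiment Hoeffding bound: 2·exp(−2·1374·0.056²) = 2·exp(−8.61773) = 0.00036174.
Union bound over 49 events: 49·0.00036174 = 0.01773.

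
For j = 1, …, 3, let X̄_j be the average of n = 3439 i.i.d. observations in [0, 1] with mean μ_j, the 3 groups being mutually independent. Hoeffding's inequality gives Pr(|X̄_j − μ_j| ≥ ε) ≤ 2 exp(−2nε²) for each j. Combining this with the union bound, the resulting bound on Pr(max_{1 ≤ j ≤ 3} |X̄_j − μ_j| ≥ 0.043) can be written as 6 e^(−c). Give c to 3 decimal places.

Union bound over the 3 events: Pr(max_{1 ≤ j ≤ 3} |X̄_j − μ_j| ≥ 0.043) ≤ 3·2·exp(−2nε²) = 6 exp(−2·3439·0.043²).
So c = 2·3439·0.043² = 12.7174.

12.717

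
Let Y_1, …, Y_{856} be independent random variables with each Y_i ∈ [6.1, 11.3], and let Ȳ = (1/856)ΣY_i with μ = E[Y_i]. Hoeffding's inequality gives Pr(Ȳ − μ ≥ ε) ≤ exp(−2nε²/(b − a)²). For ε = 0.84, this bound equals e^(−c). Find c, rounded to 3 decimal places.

44.674

c = 2nε²/(b − a)² = 2·856·0.84² / 5.2² = 44.6741.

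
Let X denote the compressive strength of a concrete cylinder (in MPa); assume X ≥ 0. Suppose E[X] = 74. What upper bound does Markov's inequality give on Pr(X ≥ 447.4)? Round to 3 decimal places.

0.165

Markov's inequality: for a non-negative random variable, Pr(X ≥ a) ≤ E[X]/a.
Here E[X] = 74 and a = 447.4, so the bound is 74/447.4 = 0.1654.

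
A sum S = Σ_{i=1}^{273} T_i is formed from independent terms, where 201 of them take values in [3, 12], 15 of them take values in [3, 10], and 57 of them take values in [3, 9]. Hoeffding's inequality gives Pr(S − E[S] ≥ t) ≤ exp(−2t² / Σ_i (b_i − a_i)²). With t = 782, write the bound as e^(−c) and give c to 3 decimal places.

64.141

Σ(b_i − a_i)² = 201·9² + 15·7² + 57·6² = 19068.
c = 2t² / 19068 = 2·782² / 19068 = 64.1414.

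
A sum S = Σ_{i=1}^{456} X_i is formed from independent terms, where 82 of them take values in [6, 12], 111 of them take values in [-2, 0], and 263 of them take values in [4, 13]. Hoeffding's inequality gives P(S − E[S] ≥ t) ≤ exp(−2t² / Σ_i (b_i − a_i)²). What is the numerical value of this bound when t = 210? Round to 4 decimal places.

0.0281

Σ(b_i − a_i)² = 82·6² + 111·2² + 263·9² = 24699.
Exponent = 2·210² / 24699 = 3.57099.
Bound = exp(−3.57099) = 0.02813.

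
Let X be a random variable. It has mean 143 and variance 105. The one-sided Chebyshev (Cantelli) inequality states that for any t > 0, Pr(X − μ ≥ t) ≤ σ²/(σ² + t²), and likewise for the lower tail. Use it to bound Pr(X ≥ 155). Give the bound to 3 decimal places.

0.422

Here σ² = 105 and t = 12, so σ² + t² = 249.
Cantelli's bound: 105/249 = 0.4217.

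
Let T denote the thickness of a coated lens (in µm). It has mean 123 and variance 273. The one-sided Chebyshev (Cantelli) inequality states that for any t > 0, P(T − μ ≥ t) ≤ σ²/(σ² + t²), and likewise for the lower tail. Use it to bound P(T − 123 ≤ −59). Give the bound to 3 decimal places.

Here σ² = 273 and t = 59, so σ² + t² = 3754.
Cantelli's bound: 273/3754 = 0.0727.

0.073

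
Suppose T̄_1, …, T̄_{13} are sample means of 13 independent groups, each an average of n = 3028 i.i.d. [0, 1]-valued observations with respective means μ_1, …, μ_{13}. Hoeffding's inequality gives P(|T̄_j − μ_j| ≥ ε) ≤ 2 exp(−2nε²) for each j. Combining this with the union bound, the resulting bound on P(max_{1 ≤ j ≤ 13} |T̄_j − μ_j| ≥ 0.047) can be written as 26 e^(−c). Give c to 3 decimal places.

Union bound over the 13 events: P(max_{1 ≤ j ≤ 13} |T̄_j − μ_j| ≥ 0.047) ≤ 13·2·exp(−2nε²) = 26 exp(−2·3028·0.047²).
So c = 2·3028·0.047² = 13.3777.

13.378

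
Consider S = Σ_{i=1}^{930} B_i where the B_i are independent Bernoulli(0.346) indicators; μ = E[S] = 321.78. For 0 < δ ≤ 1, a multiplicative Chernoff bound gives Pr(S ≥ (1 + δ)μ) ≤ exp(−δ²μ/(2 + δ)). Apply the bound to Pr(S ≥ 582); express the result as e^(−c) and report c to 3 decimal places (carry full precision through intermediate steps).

Write 582 = (1 + δ)μ, so δ = 582/321.78 − 1 = 0.8086892…
Then the exponent is δ²μ/(2 + δ) = (582 − μ)² / (μ·(2 + δ)) = 74.923597.

74.924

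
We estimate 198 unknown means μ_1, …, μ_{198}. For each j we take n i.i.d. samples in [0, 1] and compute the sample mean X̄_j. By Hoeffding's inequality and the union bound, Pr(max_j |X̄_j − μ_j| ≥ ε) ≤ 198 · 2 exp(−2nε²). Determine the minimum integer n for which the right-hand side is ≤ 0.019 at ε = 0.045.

2456

Need 2·198·exp(−2nε²) ≤ 0.019, i.e. exp(−2nε²) ≤ 0.019/396.
So 2nε² ≥ ln(396/0.019) = 9.944731.
Hence n ≥ 9.944731/(2·0.045²) = 2455.489.
The smallest integer n is 2456.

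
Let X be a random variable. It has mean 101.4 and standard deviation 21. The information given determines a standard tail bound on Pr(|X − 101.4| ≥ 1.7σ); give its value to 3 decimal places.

0.346

Mean and variance are known, so Chebyshev's inequality applies.
Chebyshev: Pr(|X − μ| ≥ t) ≤ Var(X)/t².
Var(X) = σ² = 21² = 441.
t = 1.7·21 = 35.7.
Bound = 441 / 1274.49 = 0.3460.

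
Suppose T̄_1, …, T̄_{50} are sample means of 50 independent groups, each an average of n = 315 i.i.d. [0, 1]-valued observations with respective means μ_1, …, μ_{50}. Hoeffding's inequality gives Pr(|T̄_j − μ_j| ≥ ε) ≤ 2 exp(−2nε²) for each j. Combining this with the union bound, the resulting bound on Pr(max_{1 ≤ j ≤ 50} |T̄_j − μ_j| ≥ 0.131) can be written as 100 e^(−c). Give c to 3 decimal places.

Union bound over the 50 events: Pr(max_{1 ≤ j ≤ 50} |T̄_j − μ_j| ≥ 0.131) ≤ 50·2·exp(−2nε²) = 100 exp(−2·315·0.131²).
So c = 2·315·0.131² = 10.8114.

10.811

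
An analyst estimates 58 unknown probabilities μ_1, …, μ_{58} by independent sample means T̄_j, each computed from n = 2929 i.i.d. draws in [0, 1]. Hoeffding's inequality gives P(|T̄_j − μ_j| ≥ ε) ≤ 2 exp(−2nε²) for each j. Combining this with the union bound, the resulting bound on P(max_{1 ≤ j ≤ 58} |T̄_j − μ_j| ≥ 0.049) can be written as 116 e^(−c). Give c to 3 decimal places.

14.065

Union bound over the 58 events: P(max_{1 ≤ j ≤ 58} |T̄_j − μ_j| ≥ 0.049) ≤ 58·2·exp(−2nε²) = 116 exp(−2·2929·0.049²).
So c = 2·2929·0.049² = 14.0651.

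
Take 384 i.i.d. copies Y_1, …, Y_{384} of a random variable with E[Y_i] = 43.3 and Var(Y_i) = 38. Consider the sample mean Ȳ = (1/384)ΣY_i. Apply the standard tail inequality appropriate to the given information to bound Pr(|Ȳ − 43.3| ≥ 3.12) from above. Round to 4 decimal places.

With mean and variance of each term known, Chebyshev's inequality bounds the deviation of the sum (or sample mean).
Var(Ȳ) = Var(Y_i)/n = 38/384 = 0.098958.
Chebyshev: Pr(|Ȳ − 43.3| ≥ 3.12) ≤ Var(Ȳ)/(3.12)² = 38/(384·3.12²) = 0.0102.

0.0102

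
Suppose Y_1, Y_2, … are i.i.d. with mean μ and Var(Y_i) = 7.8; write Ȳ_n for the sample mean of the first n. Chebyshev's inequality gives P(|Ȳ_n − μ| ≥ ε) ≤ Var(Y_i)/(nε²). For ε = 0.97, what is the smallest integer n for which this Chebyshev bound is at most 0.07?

119

Require 7.8/(n·0.97²) ≤ 0.07, i.e. n ≥ 7.8/(0.07·0.97²) = 118.428.
The smallest integer n is 119.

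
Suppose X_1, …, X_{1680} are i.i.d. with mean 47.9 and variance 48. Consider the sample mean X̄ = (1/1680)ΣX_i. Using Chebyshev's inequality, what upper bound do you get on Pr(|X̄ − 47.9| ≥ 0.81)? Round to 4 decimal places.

0.0435

Var(X̄) = Var(X_i)/n = 48/1680 = 0.028571.
Chebyshev: Pr(|X̄ − 47.9| ≥ 0.81) ≤ Var(X̄)/(0.81)² = 48/(1680·0.81²) = 0.0435.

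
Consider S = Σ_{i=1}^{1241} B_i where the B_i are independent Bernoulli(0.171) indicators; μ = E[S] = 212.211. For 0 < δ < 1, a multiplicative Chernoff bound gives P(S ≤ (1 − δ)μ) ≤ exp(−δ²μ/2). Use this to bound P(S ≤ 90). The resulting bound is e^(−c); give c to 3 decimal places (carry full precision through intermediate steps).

35.190

Write 90 = (1 − δ)μ, so δ = 1 − 90/212.211 = 0.5758938…
Then the exponent is δ²μ/2 = (μ − 90)²/(2μ) = 35.190279.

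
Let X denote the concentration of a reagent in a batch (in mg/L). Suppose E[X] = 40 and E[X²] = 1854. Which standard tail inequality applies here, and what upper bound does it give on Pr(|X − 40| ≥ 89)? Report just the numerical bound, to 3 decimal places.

The first two moments determine the variance, so Chebyshev's inequality is the sharpest standard bound available.
Var(X) = E[X²] − (E[X])² = 1854 − 1600 = 254.
Chebyshev's inequality: Pr(|X − μ| ≥ t) ≤ Var(X)/t² = 254/7921 = 0.0321.

0.032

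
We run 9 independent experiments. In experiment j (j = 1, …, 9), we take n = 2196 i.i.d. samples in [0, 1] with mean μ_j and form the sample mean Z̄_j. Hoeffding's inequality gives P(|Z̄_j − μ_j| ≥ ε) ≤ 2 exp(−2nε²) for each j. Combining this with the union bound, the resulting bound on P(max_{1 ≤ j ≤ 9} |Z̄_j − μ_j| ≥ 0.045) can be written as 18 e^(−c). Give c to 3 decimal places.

8.894

Union bound over the 9 events: P(max_{1 ≤ j ≤ 9} |Z̄_j − μ_j| ≥ 0.045) ≤ 9·2·exp(−2nε²) = 18 exp(−2·2196·0.045²).
So c = 2·2196·0.045² = 8.8938.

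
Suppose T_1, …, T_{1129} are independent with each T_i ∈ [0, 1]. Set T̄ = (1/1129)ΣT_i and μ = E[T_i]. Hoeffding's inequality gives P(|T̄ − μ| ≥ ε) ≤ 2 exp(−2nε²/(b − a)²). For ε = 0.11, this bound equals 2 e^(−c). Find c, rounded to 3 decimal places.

c = 2nε²/(b − a)² = 2·1129·0.11² / 1² = 27.3218.

27.322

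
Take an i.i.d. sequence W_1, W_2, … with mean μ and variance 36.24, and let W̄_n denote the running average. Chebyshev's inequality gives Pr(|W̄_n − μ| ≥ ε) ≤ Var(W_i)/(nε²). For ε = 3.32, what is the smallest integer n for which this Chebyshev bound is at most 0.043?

Require 36.24/(n·3.32²) ≤ 0.043, i.e. n ≥ 36.24/(0.043·3.32²) = 76.462.
The smallest integer n is 77.

77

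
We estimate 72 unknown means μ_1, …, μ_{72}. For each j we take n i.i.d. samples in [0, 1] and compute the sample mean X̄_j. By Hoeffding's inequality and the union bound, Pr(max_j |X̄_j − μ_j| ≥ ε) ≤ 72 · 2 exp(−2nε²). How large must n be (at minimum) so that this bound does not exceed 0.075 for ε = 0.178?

Need 2·72·exp(−2nε²) ≤ 0.075, i.e. exp(−2nε²) ≤ 0.075/144.
So 2nε² ≥ ln(144/0.075) = 7.560080.
Hence n ≥ 7.560080/(2·0.178²) = 119.304.
The smallest integer n is 120.

120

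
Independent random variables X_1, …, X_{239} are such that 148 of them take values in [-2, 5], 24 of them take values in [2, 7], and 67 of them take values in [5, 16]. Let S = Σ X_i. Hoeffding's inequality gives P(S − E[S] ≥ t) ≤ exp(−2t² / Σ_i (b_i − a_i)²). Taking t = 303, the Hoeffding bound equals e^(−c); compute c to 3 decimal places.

11.506

Σ(b_i − a_i)² = 148·7² + 24·5² + 67·11² = 15959.
c = 2t² / 15959 = 2·303² / 15959 = 11.5056.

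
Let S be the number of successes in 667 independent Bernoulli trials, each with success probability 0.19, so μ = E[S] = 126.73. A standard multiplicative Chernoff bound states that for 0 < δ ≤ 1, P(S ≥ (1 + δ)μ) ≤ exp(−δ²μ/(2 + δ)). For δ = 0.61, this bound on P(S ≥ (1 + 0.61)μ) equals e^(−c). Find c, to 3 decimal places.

c = δ²μ/(2 + δ) = 0.61²·126.73/(2 + 0.61) = 18.0675.

18.068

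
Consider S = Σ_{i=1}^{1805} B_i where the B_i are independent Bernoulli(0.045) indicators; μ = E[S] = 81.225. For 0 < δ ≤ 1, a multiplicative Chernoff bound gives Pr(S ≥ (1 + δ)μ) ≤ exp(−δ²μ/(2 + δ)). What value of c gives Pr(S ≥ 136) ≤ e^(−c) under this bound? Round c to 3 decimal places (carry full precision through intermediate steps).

Write 136 = (1 + δ)μ, so δ = 136/81.225 − 1 = 0.6743613…
Then the exponent is δ²μ/(2 + δ) = (136 − μ)² / (μ·(2 + δ)) = 13.811949.

13.812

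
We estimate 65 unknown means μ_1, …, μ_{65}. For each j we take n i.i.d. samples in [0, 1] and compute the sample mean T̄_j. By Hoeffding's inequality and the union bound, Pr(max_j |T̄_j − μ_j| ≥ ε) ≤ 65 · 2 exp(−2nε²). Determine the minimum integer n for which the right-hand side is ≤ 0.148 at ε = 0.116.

Need 2·65·exp(−2nε²) ≤ 0.148, i.e. exp(−2nε²) ≤ 0.148/130.
So 2nε² ≥ ln(130/0.148) = 6.778077.
Hence n ≥ 6.778077/(2·0.116²) = 251.861.
The smallest integer n is 252.

252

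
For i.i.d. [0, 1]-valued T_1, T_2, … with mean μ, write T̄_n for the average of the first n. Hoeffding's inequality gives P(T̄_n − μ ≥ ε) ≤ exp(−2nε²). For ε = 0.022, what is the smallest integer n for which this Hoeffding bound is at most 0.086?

2535

Require exp(−2nε²) ≤ 0.086, i.e. 2nε² ≥ ln(1/0.086) = 2.453408.
So n ≥ 2.453408 / (2·0.022²) = 2534.512.
The smallest integer n is 2535.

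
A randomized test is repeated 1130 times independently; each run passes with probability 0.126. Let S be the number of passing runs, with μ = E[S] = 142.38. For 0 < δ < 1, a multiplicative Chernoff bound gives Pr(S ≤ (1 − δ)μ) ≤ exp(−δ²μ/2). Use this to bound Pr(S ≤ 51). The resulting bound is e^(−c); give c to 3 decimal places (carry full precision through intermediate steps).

29.324

Write 51 = (1 − δ)μ, so δ = 1 − 51/142.38 = 0.6418036…
Then the exponent is δ²μ/2 = (μ − 51)²/(2μ) = 29.324008.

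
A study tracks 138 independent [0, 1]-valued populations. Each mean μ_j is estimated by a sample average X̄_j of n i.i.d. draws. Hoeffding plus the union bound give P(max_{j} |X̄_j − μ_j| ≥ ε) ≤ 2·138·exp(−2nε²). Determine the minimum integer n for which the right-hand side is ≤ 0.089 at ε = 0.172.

136

Need 2·138·exp(−2nε²) ≤ 0.089, i.e. exp(−2nε²) ≤ 0.089/276.
So 2nε² ≥ ln(276/0.089) = 8.039520.
Hence n ≥ 8.039520/(2·0.172²) = 135.876.
The smallest integer n is 136.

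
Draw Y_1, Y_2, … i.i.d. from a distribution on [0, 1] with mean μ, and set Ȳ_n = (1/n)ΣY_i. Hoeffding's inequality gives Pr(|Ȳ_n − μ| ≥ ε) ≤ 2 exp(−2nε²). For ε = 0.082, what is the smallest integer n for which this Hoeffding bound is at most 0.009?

402

Require 2·exp(−2nε²) ≤ 0.009, i.e. 2nε² ≥ ln(2/0.009) = 5.403678.
So n ≥ 5.403678 / (2·0.082²) = 401.820.
The smallest integer n is 402.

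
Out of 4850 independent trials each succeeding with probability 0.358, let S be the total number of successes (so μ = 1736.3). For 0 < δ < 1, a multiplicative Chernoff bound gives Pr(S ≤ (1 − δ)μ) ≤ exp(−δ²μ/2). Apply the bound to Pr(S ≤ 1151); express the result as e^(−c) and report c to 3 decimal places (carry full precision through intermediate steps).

98.651

Write 1151 = (1 − δ)μ, so δ = 1 − 1151/1736.3 = 0.3370961…
Then the exponent is δ²μ/2 = (μ − 1151)²/(2μ) = 98.651181.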